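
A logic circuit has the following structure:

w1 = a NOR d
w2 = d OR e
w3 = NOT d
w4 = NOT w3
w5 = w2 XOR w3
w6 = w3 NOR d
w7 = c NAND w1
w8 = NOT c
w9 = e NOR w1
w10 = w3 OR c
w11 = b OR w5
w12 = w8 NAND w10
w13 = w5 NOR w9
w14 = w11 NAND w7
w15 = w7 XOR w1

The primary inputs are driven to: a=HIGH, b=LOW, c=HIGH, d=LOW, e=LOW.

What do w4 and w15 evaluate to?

w4 = LOW; w15 = HIGH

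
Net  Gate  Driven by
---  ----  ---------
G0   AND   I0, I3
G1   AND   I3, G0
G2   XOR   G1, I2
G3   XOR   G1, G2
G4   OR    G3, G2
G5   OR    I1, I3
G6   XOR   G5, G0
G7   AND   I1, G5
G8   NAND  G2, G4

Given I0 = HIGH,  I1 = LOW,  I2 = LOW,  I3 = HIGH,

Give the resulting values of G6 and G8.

G6 = LOW, G8 = LOW

G0 = I0 AND I3 = HIGH AND HIGH = HIGH
G1 = I3 AND G0 = HIGH AND HIGH = HIGH
G2 = G1 XOR I2 = HIGH XOR LOW = HIGH
G3 = G1 XOR G2 = HIGH XOR HIGH = LOW
G4 = G3 OR G2 = LOW OR HIGH = HIGH
G5 = I1 OR I3 = LOW OR HIGH = HIGH
G6 = G5 XOR G0 = HIGH XOR HIGH = LOW
G8 = G2 NAND G4 = HIGH NAND HIGH = LOW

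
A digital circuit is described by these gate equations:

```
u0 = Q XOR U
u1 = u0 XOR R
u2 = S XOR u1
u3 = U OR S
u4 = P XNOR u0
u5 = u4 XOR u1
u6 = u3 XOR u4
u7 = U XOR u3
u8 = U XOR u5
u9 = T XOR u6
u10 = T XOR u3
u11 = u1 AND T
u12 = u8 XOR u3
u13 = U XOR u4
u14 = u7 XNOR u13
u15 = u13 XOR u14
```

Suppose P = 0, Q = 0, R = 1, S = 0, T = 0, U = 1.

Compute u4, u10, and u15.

u4 = 0, u10 = 1, u15 = 1

u0 = Q XOR U = 0 XOR 1 = 1
u3 = U OR S = 1 OR 0 = 1
u4 = P XNOR u0 = 0 XNOR 1 = 0
u7 = U XOR u3 = 1 XOR 1 = 0
u10 = T XOR u3 = 0 XOR 1 = 1
u13 = U XOR u4 = 1 XOR 0 = 1
u14 = u7 XNOR u13 = 0 XNOR 1 = 0
u15 = u13 XOR u14 = 1 XOR 0 = 1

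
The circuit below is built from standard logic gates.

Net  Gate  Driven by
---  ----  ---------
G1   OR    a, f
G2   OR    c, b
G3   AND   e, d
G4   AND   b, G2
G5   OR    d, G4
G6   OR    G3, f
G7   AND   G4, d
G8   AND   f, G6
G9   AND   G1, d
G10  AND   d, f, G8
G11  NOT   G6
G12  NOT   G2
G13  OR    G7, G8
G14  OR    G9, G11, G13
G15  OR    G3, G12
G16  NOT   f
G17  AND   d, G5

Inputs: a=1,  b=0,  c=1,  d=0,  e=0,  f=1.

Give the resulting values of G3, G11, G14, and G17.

G1 = a OR f = 1 OR 1 = 1
G2 = c OR b = 1 OR 0 = 1
G3 = e AND d = 0 AND 0 = 0
G4 = b AND G2 = 0 AND 1 = 0
G5 = d OR G4 = 0 OR 0 = 0
G6 = G3 OR f = 0 OR 1 = 1
G7 = G4 AND d = 0 AND 0 = 0
G8 = f AND G6 = 1 AND 1 = 1
G9 = G1 AND d = 1 AND 0 = 0
G11 = NOT G6 = NOT 1 = 0
G13 = G7 OR G8 = 0 OR 1 = 1
G14 = G9 OR G11 OR G13 = 0 OR 0 OR 1 = 1
G17 = d AND G5 = 0 AND 0 = 0

G3 = 0  G11 = 0  G14 = 1  G17 = 0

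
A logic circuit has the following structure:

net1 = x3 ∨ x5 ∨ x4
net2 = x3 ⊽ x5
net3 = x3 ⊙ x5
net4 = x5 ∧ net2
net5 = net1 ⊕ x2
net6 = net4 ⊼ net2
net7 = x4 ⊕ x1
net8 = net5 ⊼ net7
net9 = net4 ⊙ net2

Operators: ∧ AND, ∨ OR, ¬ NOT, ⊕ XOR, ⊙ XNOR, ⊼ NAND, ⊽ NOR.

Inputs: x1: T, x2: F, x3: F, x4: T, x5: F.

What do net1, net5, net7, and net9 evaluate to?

net1 = T, net5 = T, net7 = F, net9 = F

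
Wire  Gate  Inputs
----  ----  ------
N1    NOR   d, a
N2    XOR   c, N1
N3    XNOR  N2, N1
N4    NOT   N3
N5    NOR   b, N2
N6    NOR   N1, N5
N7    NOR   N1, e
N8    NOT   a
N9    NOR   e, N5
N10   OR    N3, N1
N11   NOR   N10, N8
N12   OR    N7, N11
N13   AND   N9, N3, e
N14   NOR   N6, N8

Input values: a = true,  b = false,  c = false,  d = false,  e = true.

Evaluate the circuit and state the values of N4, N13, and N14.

N4 = false, N13 = false, N14 = true

N1 = d NOR a = false NOR true = false
N2 = c XOR N1 = false XOR false = false
N3 = N2 XNOR N1 = false XNOR false = true
N4 = NOT N3 = NOT true = false
N5 = b NOR N2 = false NOR false = true
N6 = N1 NOR N5 = false NOR true = false
N8 = NOT a = NOT true = false
N9 = e NOR N5 = true NOR true = false
N13 = N9 AND N3 AND e = false AND true AND true = false
N14 = N6 NOR N8 = false NOR false = true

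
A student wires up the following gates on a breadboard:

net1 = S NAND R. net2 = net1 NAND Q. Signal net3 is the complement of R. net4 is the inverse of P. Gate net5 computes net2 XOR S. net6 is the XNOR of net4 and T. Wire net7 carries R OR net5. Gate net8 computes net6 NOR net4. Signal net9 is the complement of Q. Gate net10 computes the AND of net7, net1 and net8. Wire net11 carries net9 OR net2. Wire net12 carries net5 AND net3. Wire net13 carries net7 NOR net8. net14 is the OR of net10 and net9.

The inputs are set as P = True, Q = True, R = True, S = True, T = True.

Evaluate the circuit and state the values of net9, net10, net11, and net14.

net9 = False  net10 = False  net11 = True  net14 = False

net1 = S NAND R = True NAND True = False
net2 = net1 NAND Q = False NAND True = True
net4 = NOT P = NOT True = False
net5 = net2 XOR S = True XOR True = False
net6 = net4 XNOR T = False XNOR True = False
net7 = R OR net5 = True OR False = True
net8 = net6 NOR net4 = False NOR False = True
net9 = NOT Q = NOT True = False
net10 = net7 AND net1 AND net8 = True AND False AND True = False
net11 = net9 OR net2 = False OR True = True
net14 = net10 OR net9 = False OR False = False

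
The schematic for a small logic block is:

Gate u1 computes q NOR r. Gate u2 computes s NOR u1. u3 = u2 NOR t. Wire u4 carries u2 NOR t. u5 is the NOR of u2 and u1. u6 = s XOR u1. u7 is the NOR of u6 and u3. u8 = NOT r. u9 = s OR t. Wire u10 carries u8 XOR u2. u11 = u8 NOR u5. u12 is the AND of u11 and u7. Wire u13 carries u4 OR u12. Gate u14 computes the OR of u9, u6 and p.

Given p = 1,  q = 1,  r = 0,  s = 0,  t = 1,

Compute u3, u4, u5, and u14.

u3 = 0; u4 = 0; u5 = 0; u14 = 1

u1 = q NOR r = 1 NOR 0 = 0
u2 = s NOR u1 = 0 NOR 0 = 1
u3 = u2 NOR t = 1 NOR 1 = 0
u4 = u2 NOR t = 1 NOR 1 = 0
u5 = u2 NOR u1 = 1 NOR 0 = 0
u6 = s XOR u1 = 0 XOR 0 = 0
u9 = s OR t = 0 OR 1 = 1
u14 = u9 OR u6 OR p = 1 OR 0 OR 1 = 1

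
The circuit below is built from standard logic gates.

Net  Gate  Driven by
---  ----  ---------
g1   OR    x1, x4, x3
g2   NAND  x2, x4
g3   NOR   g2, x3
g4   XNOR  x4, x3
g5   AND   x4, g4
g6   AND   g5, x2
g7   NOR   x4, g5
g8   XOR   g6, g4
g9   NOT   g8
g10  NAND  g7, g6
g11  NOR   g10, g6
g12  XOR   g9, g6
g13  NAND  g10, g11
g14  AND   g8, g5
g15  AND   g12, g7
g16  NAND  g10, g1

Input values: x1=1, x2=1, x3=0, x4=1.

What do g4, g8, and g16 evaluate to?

g1 = x1 OR x4 OR x3 = 1 OR 1 OR 0 = 1
g4 = x4 XNOR x3 = 1 XNOR 0 = 0
g5 = x4 AND g4 = 1 AND 0 = 0
g6 = g5 AND x2 = 0 AND 1 = 0
g7 = x4 NOR g5 = 1 NOR 0 = 0
g8 = g6 XOR g4 = 0 XOR 0 = 0
g10 = g7 NAND g6 = 0 NAND 0 = 1
g16 = g10 NAND g1 = 1 NAND 1 = 0

g4 = 0, g8 = 0, g16 = 0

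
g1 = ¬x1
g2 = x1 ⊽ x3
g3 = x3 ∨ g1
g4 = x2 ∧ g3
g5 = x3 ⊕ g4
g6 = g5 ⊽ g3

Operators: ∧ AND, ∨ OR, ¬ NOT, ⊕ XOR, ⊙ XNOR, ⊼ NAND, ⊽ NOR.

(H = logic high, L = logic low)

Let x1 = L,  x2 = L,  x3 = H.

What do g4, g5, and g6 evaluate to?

g1 = NOT x1 = NOT L = H
g3 = x3 OR g1 = H OR H = H
g4 = x2 AND g3 = L AND H = L
g5 = x3 XOR g4 = H XOR L = H
g6 = g5 NOR g3 = H NOR H = L

g4 = L, g5 = H, g6 = L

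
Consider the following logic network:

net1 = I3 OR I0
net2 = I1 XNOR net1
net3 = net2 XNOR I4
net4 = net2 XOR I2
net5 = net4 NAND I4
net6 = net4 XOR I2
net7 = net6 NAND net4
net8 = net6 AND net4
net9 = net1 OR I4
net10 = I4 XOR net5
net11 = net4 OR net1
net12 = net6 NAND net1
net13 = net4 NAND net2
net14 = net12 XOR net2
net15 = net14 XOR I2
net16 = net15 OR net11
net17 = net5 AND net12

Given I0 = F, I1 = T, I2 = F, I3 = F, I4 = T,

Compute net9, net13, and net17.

net9 = T  net13 = T  net17 = T

net1 = I3 OR I0 = F OR F = F
net2 = I1 XNOR net1 = T XNOR F = F
net4 = net2 XOR I2 = F XOR F = F
net5 = net4 NAND I4 = F NAND T = T
net6 = net4 XOR I2 = F XOR F = F
net9 = net1 OR I4 = F OR T = T
net12 = net6 NAND net1 = F NAND F = T
net13 = net4 NAND net2 = F NAND F = T
net17 = net5 AND net12 = T AND T = T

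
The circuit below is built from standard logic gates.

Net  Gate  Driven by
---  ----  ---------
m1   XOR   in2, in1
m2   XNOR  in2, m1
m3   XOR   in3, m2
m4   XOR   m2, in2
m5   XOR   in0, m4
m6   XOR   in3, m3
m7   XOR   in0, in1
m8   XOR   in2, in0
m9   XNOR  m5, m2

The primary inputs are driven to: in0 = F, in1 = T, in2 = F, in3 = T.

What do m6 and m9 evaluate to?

m6 = F; m9 = T

m1 = in2 XOR in1 = F XOR T = T
m2 = in2 XNOR m1 = F XNOR T = F
m3 = in3 XOR m2 = T XOR F = T
m4 = m2 XOR in2 = F XOR F = F
m5 = in0 XOR m4 = F XOR F = F
m6 = in3 XOR m3 = T XOR T = F
m9 = m5 XNOR m2 = F XNOR F = T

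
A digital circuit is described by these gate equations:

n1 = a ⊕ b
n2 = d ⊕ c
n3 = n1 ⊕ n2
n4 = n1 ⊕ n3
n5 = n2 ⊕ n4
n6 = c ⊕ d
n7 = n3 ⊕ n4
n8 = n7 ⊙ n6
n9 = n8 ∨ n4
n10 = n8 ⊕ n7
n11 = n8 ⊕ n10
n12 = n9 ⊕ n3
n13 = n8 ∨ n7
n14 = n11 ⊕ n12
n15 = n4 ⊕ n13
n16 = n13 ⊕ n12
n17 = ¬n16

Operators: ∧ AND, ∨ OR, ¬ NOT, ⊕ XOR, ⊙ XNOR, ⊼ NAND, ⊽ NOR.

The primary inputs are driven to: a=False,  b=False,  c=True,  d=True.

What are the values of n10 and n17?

n1 = a XOR b = False XOR False = False
n2 = d XOR c = True XOR True = False
n3 = n1 XOR n2 = False XOR False = False
n4 = n1 XOR n3 = False XOR False = False
n6 = c XOR d = True XOR True = False
n7 = n3 XOR n4 = False XOR False = False
n8 = n7 XNOR n6 = False XNOR False = True
n9 = n8 OR n4 = True OR False = True
n10 = n8 XOR n7 = True XOR False = True
n12 = n9 XOR n3 = True XOR False = True
n13 = n8 OR n7 = True OR False = True
n16 = n13 XOR n12 = True XOR True = False
n17 = NOT n16 = NOT False = True

n10 = True, n17 = True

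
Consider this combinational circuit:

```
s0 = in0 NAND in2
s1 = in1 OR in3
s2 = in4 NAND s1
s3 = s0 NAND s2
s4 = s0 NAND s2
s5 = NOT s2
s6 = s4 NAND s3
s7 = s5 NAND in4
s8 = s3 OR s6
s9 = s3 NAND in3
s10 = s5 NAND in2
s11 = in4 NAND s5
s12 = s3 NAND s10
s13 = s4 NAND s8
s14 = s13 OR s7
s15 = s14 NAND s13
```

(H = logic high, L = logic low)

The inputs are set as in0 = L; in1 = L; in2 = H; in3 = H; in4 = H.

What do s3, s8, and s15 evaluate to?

s3 = H  s8 = H  s15 = H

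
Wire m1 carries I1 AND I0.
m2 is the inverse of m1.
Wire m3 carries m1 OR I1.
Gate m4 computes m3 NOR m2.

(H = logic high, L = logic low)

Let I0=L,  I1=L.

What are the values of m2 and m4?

m1 = I1 AND I0 = L AND L = L
m2 = NOT m1 = NOT L = H
m3 = m1 OR I1 = L OR L = L
m4 = m3 NOR m2 = L NOR H = L

m2 = H, m4 = L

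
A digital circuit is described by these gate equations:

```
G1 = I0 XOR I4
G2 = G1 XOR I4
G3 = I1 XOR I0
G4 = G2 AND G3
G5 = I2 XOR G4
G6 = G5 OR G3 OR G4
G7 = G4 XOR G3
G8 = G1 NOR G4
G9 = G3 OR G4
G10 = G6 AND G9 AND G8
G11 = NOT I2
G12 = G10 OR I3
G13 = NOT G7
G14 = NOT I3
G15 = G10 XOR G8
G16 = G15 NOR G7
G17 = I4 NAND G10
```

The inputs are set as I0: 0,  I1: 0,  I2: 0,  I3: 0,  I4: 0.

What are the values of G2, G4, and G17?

G2 = 0  G4 = 0  G17 = 1

G1 = I0 XOR I4 = 0 XOR 0 = 0
G2 = G1 XOR I4 = 0 XOR 0 = 0
G3 = I1 XOR I0 = 0 XOR 0 = 0
G4 = G2 AND G3 = 0 AND 0 = 0
G5 = I2 XOR G4 = 0 XOR 0 = 0
G6 = G5 OR G3 OR G4 = 0 OR 0 OR 0 = 0
G8 = G1 NOR G4 = 0 NOR 0 = 1
G9 = G3 OR G4 = 0 OR 0 = 0
G10 = G6 AND G9 AND G8 = 0 AND 0 AND 1 = 0
G17 = I4 NAND G10 = 0 NAND 0 = 1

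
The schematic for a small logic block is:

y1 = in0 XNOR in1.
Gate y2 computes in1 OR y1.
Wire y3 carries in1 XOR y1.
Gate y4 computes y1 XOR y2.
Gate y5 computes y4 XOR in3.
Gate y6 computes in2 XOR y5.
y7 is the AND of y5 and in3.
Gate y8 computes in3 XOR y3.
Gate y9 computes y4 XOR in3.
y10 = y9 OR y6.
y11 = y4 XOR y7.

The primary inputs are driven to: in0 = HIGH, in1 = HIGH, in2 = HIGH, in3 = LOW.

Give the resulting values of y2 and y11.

y2 = HIGH; y11 = LOW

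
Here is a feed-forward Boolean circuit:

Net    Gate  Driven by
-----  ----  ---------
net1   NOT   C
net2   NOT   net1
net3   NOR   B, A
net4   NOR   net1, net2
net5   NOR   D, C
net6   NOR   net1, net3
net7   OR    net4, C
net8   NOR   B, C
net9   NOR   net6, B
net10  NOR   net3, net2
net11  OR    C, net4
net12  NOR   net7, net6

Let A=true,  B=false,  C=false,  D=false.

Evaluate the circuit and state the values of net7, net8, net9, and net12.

net7 = false; net8 = true; net9 = true; net12 = true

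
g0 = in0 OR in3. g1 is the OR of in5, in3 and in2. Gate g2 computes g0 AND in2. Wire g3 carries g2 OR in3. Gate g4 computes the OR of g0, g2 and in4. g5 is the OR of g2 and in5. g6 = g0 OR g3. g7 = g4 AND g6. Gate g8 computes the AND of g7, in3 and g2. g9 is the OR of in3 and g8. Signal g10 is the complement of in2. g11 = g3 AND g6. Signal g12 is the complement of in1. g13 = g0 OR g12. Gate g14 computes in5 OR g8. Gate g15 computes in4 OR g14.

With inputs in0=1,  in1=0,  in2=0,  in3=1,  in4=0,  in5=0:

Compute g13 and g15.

g13 = 1, g15 = 0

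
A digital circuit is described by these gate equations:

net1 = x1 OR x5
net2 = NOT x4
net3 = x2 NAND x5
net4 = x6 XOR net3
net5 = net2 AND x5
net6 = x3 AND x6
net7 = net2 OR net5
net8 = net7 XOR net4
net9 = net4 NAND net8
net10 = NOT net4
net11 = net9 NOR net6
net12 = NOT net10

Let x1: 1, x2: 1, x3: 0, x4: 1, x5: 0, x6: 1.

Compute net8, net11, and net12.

net8 = 0, net11 = 0, net12 = 0

net2 = NOT x4 = NOT 1 = 0
net3 = x2 NAND x5 = 1 NAND 0 = 1
net4 = x6 XOR net3 = 1 XOR 1 = 0
net5 = net2 AND x5 = 0 AND 0 = 0
net6 = x3 AND x6 = 0 AND 1 = 0
net7 = net2 OR net5 = 0 OR 0 = 0
net8 = net7 XOR net4 = 0 XOR 0 = 0
net9 = net4 NAND net8 = 0 NAND 0 = 1
net10 = NOT net4 = NOT 0 = 1
net11 = net9 NOR net6 = 1 NOR 0 = 0
net12 = NOT net10 = NOT 1 = 0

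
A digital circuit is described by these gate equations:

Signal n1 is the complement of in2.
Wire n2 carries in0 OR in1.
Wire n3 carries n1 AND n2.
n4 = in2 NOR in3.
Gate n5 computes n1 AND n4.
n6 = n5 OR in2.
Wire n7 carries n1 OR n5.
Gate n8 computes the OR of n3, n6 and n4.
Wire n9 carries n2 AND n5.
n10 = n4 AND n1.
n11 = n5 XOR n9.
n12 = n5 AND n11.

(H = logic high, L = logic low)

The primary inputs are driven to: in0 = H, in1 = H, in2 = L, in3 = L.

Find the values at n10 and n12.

n1 = NOT in2 = NOT L = H
n2 = in0 OR in1 = H OR H = H
n4 = in2 NOR in3 = L NOR L = H
n5 = n1 AND n4 = H AND H = H
n9 = n2 AND n5 = H AND H = H
n10 = n4 AND n1 = H AND H = H
n11 = n5 XOR n9 = H XOR H = L
n12 = n5 AND n11 = H AND L = L

n10 = H; n12 = L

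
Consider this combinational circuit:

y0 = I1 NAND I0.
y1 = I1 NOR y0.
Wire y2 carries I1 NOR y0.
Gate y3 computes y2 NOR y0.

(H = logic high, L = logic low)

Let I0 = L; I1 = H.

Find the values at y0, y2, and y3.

y0 = I1 NAND I0 = H NAND L = H
y2 = I1 NOR y0 = H NOR H = L
y3 = y2 NOR y0 = L NOR H = L

y0 = H; y2 = L; y3 = L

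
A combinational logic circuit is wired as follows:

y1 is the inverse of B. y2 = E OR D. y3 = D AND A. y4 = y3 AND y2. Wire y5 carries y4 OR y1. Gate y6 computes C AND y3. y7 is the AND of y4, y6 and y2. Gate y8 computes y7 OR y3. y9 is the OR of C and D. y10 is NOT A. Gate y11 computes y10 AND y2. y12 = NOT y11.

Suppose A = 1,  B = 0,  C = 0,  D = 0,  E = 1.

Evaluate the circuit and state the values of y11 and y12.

y2 = E OR D = 1 OR 0 = 1
y10 = NOT A = NOT 1 = 0
y11 = y10 AND y2 = 0 AND 1 = 0
y12 = NOT y11 = NOT 0 = 1

y11 = 0, y12 = 1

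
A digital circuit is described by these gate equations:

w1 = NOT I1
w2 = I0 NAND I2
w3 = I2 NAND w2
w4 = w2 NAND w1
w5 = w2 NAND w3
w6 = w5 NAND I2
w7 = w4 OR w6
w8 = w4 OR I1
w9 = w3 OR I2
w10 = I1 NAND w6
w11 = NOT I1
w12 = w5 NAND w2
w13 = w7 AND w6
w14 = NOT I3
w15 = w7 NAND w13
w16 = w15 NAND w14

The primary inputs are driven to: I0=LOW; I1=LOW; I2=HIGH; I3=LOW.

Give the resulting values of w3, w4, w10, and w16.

w1 = NOT I1 = NOT LOW = HIGH
w2 = I0 NAND I2 = LOW NAND HIGH = HIGH
w3 = I2 NAND w2 = HIGH NAND HIGH = LOW
w4 = w2 NAND w1 = HIGH NAND HIGH = LOW
w5 = w2 NAND w3 = HIGH NAND LOW = HIGH
w6 = w5 NAND I2 = HIGH NAND HIGH = LOW
w7 = w4 OR w6 = LOW OR LOW = LOW
w10 = I1 NAND w6 = LOW NAND LOW = HIGH
w13 = w7 AND w6 = LOW AND LOW = LOW
w14 = NOT I3 = NOT LOW = HIGH
w15 = w7 NAND w13 = LOW NAND LOW = HIGH
w16 = w15 NAND w14 = HIGH NAND HIGH = LOW

w3 = LOW, w4 = LOW, w10 = HIGH, w16 = LOW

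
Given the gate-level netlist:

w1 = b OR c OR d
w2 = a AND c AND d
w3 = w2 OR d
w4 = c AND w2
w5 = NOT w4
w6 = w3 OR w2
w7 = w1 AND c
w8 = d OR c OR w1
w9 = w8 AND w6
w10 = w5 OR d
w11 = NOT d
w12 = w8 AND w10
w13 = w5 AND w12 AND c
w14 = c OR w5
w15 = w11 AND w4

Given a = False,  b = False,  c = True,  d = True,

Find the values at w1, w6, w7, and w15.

w1 = True, w6 = True, w7 = True, w15 = False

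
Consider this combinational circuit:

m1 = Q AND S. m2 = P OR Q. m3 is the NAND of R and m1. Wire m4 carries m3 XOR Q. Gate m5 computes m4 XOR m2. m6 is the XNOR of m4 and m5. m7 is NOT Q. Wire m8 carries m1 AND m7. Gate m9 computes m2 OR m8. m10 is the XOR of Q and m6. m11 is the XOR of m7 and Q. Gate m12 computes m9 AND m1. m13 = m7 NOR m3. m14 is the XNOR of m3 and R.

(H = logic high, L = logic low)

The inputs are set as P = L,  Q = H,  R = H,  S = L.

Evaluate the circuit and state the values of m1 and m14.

m1 = L  m14 = H

m1 = Q AND S = H AND L = L
m3 = R NAND m1 = H NAND L = H
m14 = m3 XNOR R = H XNOR H = H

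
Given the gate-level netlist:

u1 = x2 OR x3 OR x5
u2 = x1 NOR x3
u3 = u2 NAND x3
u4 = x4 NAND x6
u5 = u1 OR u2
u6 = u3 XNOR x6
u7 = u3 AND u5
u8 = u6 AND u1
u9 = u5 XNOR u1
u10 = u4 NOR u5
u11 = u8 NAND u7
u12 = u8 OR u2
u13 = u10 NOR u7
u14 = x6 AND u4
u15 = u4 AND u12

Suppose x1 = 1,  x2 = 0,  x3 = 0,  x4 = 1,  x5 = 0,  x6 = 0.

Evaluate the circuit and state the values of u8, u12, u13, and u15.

u1 = x2 OR x3 OR x5 = 0 OR 0 OR 0 = 0
u2 = x1 NOR x3 = 1 NOR 0 = 0
u3 = u2 NAND x3 = 0 NAND 0 = 1
u4 = x4 NAND x6 = 1 NAND 0 = 1
u5 = u1 OR u2 = 0 OR 0 = 0
u6 = u3 XNOR x6 = 1 XNOR 0 = 0
u7 = u3 AND u5 = 1 AND 0 = 0
u8 = u6 AND u1 = 0 AND 0 = 0
u10 = u4 NOR u5 = 1 NOR 0 = 0
u12 = u8 OR u2 = 0 OR 0 = 0
u13 = u10 NOR u7 = 0 NOR 0 = 1
u15 = u4 AND u12 = 1 AND 0 = 0

u8 = 0; u12 = 0; u13 = 1; u15 = 0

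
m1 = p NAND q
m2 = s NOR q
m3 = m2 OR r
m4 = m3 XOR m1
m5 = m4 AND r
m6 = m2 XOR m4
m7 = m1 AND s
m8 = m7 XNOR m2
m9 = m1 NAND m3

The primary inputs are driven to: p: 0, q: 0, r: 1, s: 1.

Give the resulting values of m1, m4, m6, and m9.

m1 = 1  m4 = 0  m6 = 0  m9 = 0

m1 = p NAND q = 0 NAND 0 = 1
m2 = s NOR q = 1 NOR 0 = 0
m3 = m2 OR r = 0 OR 1 = 1
m4 = m3 XOR m1 = 1 XOR 1 = 0
m6 = m2 XOR m4 = 0 XOR 0 = 0
m9 = m1 NAND m3 = 1 NAND 1 = 0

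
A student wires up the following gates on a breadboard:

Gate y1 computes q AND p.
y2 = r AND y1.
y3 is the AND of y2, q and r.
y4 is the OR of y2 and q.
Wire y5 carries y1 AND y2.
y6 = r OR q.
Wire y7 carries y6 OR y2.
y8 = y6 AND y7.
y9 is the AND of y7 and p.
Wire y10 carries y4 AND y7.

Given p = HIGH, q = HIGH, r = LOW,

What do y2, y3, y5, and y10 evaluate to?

y2 = LOW, y3 = LOW, y5 = LOW, y10 = HIGH

y1 = q AND p = HIGH AND HIGH = HIGH
y2 = r AND y1 = LOW AND HIGH = LOW
y3 = y2 AND q AND r = LOW AND HIGH AND LOW = LOW
y4 = y2 OR q = LOW OR HIGH = HIGH
y5 = y1 AND y2 = HIGH AND LOW = LOW
y6 = r OR q = LOW OR HIGH = HIGH
y7 = y6 OR y2 = HIGH OR LOW = HIGH
y10 = y4 AND y7 = HIGH AND HIGH = HIGH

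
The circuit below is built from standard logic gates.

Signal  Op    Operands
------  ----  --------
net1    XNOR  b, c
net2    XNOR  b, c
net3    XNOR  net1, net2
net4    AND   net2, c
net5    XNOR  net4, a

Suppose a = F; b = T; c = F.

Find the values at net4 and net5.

net4 = F, net5 = T

net2 = b XNOR c = T XNOR F = F
net4 = net2 AND c = F AND F = F
net5 = net4 XNOR a = F XNOR F = T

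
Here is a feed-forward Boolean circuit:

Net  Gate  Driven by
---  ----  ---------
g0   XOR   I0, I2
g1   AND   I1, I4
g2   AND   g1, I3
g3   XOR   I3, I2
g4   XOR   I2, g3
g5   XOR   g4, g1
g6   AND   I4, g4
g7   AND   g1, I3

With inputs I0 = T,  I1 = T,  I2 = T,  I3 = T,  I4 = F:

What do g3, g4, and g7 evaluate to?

g3 = F; g4 = T; g7 = F

g1 = I1 AND I4 = T AND F = F
g3 = I3 XOR I2 = T XOR T = F
g4 = I2 XOR g3 = T XOR F = T
g7 = g1 AND I3 = F AND T = F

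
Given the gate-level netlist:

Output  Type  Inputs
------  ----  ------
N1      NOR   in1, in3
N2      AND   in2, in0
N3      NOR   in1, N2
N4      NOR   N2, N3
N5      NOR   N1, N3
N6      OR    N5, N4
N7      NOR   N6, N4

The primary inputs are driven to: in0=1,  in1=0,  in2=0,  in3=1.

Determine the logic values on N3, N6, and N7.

N1 = in1 NOR in3 = 0 NOR 1 = 0
N2 = in2 AND in0 = 0 AND 1 = 0
N3 = in1 NOR N2 = 0 NOR 0 = 1
N4 = N2 NOR N3 = 0 NOR 1 = 0
N5 = N1 NOR N3 = 0 NOR 1 = 0
N6 = N5 OR N4 = 0 OR 0 = 0
N7 = N6 NOR N4 = 0 NOR 0 = 1

N3 = 1; N6 = 0; N7 = 1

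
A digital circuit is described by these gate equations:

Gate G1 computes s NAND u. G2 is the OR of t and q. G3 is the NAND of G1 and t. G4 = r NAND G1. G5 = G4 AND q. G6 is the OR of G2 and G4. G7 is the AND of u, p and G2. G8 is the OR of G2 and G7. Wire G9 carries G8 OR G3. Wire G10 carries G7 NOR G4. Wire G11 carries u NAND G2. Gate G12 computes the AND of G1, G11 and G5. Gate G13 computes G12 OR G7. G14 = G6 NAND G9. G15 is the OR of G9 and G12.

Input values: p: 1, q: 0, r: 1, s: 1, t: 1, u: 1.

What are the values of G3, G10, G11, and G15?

G1 = s NAND u = 1 NAND 1 = 0
G2 = t OR q = 1 OR 0 = 1
G3 = G1 NAND t = 0 NAND 1 = 1
G4 = r NAND G1 = 1 NAND 0 = 1
G5 = G4 AND q = 1 AND 0 = 0
G7 = u AND p AND G2 = 1 AND 1 AND 1 = 1
G8 = G2 OR G7 = 1 OR 1 = 1
G9 = G8 OR G3 = 1 OR 1 = 1
G10 = G7 NOR G4 = 1 NOR 1 = 0
G11 = u NAND G2 = 1 NAND 1 = 0
G12 = G1 AND G11 AND G5 = 0 AND 0 AND 0 = 0
G15 = G9 OR G12 = 1 OR 0 = 1

G3 = 1, G10 = 0, G11 = 0, G15 = 1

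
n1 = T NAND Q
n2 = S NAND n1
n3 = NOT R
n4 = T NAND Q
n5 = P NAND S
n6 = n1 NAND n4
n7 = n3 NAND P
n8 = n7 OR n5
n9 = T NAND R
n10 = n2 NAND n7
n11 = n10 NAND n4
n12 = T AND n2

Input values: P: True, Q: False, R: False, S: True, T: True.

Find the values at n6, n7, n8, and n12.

n6 = False  n7 = False  n8 = False  n12 = False

n1 = T NAND Q = True NAND False = True
n2 = S NAND n1 = True NAND True = False
n3 = NOT R = NOT False = True
n4 = T NAND Q = True NAND False = True
n5 = P NAND S = True NAND True = False
n6 = n1 NAND n4 = True NAND True = False
n7 = n3 NAND P = True NAND True = False
n8 = n7 OR n5 = False OR False = False
n12 = T AND n2 = True AND False = False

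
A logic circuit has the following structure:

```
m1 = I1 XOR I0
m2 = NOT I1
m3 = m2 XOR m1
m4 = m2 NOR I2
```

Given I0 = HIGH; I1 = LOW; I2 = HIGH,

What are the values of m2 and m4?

m2 = HIGH; m4 = LOW

m2 = NOT I1 = NOT LOW = HIGH
m4 = m2 NOR I2 = HIGH NOR HIGH = LOW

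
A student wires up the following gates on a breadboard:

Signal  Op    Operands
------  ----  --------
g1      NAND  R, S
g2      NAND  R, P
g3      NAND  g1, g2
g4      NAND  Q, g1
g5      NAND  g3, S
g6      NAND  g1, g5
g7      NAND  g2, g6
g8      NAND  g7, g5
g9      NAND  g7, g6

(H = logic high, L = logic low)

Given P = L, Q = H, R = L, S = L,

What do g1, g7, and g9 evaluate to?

g1 = H  g7 = H  g9 = H

g1 = R NAND S = L NAND L = H
g2 = R NAND P = L NAND L = H
g3 = g1 NAND g2 = H NAND H = L
g5 = g3 NAND S = L NAND L = H
g6 = g1 NAND g5 = H NAND H = L
g7 = g2 NAND g6 = H NAND L = H
g9 = g7 NAND g6 = H NAND L = H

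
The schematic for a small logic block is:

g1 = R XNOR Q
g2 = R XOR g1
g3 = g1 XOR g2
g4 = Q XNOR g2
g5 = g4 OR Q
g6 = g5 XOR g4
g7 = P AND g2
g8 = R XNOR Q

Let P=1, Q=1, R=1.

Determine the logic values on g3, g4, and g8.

g3 = 1  g4 = 0  g8 = 1

g1 = R XNOR Q = 1 XNOR 1 = 1
g2 = R XOR g1 = 1 XOR 1 = 0
g3 = g1 XOR g2 = 1 XOR 0 = 1
g4 = Q XNOR g2 = 1 XNOR 0 = 0
g8 = R XNOR Q = 1 XNOR 1 = 1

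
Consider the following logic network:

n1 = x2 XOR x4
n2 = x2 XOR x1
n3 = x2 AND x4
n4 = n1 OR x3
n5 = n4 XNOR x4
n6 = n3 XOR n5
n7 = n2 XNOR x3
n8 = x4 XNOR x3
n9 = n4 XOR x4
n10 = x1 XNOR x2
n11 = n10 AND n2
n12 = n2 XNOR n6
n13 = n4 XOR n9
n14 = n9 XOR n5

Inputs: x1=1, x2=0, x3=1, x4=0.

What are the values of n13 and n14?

n13 = 0  n14 = 1

n1 = x2 XOR x4 = 0 XOR 0 = 0
n4 = n1 OR x3 = 0 OR 1 = 1
n5 = n4 XNOR x4 = 1 XNOR 0 = 0
n9 = n4 XOR x4 = 1 XOR 0 = 1
n13 = n4 XOR n9 = 1 XOR 1 = 0
n14 = n9 XOR n5 = 1 XOR 0 = 1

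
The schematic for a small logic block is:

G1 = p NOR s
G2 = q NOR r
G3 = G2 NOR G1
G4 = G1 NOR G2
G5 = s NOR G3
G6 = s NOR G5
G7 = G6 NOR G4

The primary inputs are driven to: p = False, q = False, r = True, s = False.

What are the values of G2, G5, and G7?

G2 = False, G5 = True, G7 = True

G1 = p NOR s = False NOR False = True
G2 = q NOR r = False NOR True = False
G3 = G2 NOR G1 = False NOR True = False
G4 = G1 NOR G2 = True NOR False = False
G5 = s NOR G3 = False NOR False = True
G6 = s NOR G5 = False NOR True = False
G7 = G6 NOR G4 = False NOR False = True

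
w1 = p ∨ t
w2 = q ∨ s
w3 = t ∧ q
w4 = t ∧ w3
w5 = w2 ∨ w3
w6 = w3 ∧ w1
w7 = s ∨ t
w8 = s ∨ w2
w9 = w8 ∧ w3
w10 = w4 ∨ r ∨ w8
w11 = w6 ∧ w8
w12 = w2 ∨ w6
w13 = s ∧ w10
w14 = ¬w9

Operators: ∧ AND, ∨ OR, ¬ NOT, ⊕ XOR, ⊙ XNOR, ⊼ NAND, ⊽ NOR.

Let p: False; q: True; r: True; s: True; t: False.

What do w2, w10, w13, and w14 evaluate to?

w2 = q OR s = True OR True = True
w3 = t AND q = False AND True = False
w4 = t AND w3 = False AND False = False
w8 = s OR w2 = True OR True = True
w9 = w8 AND w3 = True AND False = False
w10 = w4 OR r OR w8 = False OR True OR True = True
w13 = s AND w10 = True AND True = True
w14 = NOT w9 = NOT False = True

w2 = True, w10 = True, w13 = True, w14 = True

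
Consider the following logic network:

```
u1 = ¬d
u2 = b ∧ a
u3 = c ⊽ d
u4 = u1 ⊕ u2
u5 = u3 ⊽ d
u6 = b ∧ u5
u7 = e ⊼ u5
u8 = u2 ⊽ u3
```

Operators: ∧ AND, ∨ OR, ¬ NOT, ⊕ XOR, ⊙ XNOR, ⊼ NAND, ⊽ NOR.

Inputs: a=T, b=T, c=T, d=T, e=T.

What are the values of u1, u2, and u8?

u1 = F; u2 = T; u8 = F

u1 = NOT d = NOT T = F
u2 = b AND a = T AND T = T
u3 = c NOR d = T NOR T = F
u8 = u2 NOR u3 = T NOR F = F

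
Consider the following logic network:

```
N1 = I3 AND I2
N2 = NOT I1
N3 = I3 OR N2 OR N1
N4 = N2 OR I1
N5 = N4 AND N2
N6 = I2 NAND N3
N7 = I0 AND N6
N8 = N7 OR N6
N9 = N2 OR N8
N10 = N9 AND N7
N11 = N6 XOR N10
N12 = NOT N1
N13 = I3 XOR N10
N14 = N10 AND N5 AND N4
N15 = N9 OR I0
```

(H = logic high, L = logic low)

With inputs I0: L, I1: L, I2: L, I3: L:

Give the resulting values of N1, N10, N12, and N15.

N1 = L, N10 = L, N12 = H, N15 = H

N1 = I3 AND I2 = L AND L = L
N2 = NOT I1 = NOT L = H
N3 = I3 OR N2 OR N1 = L OR H OR L = H
N6 = I2 NAND N3 = L NAND H = H
N7 = I0 AND N6 = L AND H = L
N8 = N7 OR N6 = L OR H = H
N9 = N2 OR N8 = H OR H = H
N10 = N9 AND N7 = H AND L = L
N12 = NOT N1 = NOT L = H
N15 = N9 OR I0 = H OR L = H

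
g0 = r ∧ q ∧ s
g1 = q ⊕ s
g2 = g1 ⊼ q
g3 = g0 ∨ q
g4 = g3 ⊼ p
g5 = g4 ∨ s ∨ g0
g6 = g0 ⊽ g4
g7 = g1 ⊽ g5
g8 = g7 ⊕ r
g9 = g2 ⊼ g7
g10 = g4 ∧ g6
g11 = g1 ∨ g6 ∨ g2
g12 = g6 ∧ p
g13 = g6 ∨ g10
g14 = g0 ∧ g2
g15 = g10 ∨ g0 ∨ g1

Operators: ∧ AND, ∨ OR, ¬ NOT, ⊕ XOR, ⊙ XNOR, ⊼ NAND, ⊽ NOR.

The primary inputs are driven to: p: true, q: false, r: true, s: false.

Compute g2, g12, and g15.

g2 = true, g12 = false, g15 = false

g0 = r AND q AND s = true AND false AND false = false
g1 = q XOR s = false XOR false = false
g2 = g1 NAND q = false NAND false = true
g3 = g0 OR q = false OR false = false
g4 = g3 NAND p = false NAND true = true
g6 = g0 NOR g4 = false NOR true = false
g10 = g4 AND g6 = true AND false = false
g12 = g6 AND p = false AND true = false
g15 = g10 OR g0 OR g1 = false OR false OR false = false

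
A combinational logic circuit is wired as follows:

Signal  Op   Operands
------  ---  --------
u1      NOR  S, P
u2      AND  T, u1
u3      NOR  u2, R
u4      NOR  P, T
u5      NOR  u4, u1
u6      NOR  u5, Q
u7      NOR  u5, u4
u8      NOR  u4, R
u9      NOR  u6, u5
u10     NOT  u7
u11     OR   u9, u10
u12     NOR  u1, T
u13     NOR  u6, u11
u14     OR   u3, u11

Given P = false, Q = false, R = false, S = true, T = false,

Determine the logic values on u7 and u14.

u1 = S NOR P = true NOR false = false
u2 = T AND u1 = false AND false = false
u3 = u2 NOR R = false NOR false = true
u4 = P NOR T = false NOR false = true
u5 = u4 NOR u1 = true NOR false = false
u6 = u5 NOR Q = false NOR false = true
u7 = u5 NOR u4 = false NOR true = false
u9 = u6 NOR u5 = true NOR false = false
u10 = NOT u7 = NOT false = true
u11 = u9 OR u10 = false OR true = true
u14 = u3 OR u11 = true OR true = true

u7 = false, u14 = true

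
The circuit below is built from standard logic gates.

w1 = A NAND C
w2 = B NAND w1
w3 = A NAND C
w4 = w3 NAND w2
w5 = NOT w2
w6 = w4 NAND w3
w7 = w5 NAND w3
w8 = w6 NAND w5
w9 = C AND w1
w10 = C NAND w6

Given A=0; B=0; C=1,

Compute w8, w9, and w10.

w8 = 1; w9 = 1; w10 = 0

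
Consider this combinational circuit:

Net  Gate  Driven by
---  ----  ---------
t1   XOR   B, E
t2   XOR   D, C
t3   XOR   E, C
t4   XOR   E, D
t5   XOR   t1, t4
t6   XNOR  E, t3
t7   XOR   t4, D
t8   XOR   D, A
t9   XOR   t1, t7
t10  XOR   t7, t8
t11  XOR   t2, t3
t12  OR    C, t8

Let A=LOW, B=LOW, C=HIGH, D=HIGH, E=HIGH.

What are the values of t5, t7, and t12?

t5 = HIGH; t7 = HIGH; t12 = HIGH

t1 = B XOR E = LOW XOR HIGH = HIGH
t4 = E XOR D = HIGH XOR HIGH = LOW
t5 = t1 XOR t4 = HIGH XOR LOW = HIGH
t7 = t4 XOR D = LOW XOR HIGH = HIGH
t8 = D XOR A = HIGH XOR LOW = HIGH
t12 = C OR t8 = HIGH OR HIGH = HIGH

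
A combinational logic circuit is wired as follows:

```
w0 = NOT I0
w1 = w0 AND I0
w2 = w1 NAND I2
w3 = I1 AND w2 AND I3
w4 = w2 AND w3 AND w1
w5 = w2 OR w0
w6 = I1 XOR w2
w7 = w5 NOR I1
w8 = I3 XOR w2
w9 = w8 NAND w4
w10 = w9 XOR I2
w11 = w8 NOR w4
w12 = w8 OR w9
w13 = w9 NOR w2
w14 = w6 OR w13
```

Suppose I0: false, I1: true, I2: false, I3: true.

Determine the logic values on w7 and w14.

w7 = false; w14 = false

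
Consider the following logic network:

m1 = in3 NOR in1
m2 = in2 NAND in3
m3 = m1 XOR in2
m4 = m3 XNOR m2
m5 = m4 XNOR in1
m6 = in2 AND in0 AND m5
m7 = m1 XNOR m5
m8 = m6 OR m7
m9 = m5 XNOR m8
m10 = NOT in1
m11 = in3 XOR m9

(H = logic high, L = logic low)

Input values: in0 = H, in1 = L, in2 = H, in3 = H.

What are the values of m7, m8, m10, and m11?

m1 = in3 NOR in1 = H NOR L = L
m2 = in2 NAND in3 = H NAND H = L
m3 = m1 XOR in2 = L XOR H = H
m4 = m3 XNOR m2 = H XNOR L = L
m5 = m4 XNOR in1 = L XNOR L = H
m6 = in2 AND in0 AND m5 = H AND H AND H = H
m7 = m1 XNOR m5 = L XNOR H = L
m8 = m6 OR m7 = H OR L = H
m9 = m5 XNOR m8 = H XNOR H = H
m10 = NOT in1 = NOT L = H
m11 = in3 XOR m9 = H XOR H = L

m7 = L, m8 = H, m10 = H, m11 = L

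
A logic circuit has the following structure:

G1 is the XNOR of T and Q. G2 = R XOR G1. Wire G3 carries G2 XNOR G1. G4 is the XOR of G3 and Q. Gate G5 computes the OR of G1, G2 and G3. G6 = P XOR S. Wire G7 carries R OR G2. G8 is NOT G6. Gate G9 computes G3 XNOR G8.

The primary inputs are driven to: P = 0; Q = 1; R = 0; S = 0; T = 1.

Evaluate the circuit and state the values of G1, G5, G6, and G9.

G1 = 1  G5 = 1  G6 = 0  G9 = 1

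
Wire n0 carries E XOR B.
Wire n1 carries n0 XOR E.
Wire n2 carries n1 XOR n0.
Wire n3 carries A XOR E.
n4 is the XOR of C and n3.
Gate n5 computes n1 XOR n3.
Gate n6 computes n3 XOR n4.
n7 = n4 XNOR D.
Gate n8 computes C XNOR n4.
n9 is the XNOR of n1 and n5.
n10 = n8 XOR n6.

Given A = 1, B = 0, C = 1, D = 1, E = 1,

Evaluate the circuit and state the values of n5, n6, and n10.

n5 = 0, n6 = 1, n10 = 0

n0 = E XOR B = 1 XOR 0 = 1
n1 = n0 XOR E = 1 XOR 1 = 0
n3 = A XOR E = 1 XOR 1 = 0
n4 = C XOR n3 = 1 XOR 0 = 1
n5 = n1 XOR n3 = 0 XOR 0 = 0
n6 = n3 XOR n4 = 0 XOR 1 = 1
n8 = C XNOR n4 = 1 XNOR 1 = 1
n10 = n8 XOR n6 = 1 XOR 1 = 0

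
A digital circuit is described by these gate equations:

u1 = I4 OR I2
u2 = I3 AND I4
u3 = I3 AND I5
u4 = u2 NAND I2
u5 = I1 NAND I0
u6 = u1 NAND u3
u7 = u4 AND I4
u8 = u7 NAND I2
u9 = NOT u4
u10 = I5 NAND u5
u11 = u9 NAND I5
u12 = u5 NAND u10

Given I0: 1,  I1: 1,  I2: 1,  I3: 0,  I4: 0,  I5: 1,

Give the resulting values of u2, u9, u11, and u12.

u2 = I3 AND I4 = 0 AND 0 = 0
u4 = u2 NAND I2 = 0 NAND 1 = 1
u5 = I1 NAND I0 = 1 NAND 1 = 0
u9 = NOT u4 = NOT 1 = 0
u10 = I5 NAND u5 = 1 NAND 0 = 1
u11 = u9 NAND I5 = 0 NAND 1 = 1
u12 = u5 NAND u10 = 0 NAND 1 = 1

u2 = 0, u9 = 0, u11 = 1, u12 = 1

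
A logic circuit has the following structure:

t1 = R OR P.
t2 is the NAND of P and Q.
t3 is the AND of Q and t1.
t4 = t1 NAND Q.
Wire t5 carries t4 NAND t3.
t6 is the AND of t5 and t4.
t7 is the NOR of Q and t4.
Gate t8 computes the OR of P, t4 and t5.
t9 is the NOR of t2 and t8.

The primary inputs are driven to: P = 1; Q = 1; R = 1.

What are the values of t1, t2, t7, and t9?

t1 = 1, t2 = 0, t7 = 0, t9 = 0

t1 = R OR P = 1 OR 1 = 1
t2 = P NAND Q = 1 NAND 1 = 0
t3 = Q AND t1 = 1 AND 1 = 1
t4 = t1 NAND Q = 1 NAND 1 = 0
t5 = t4 NAND t3 = 0 NAND 1 = 1
t7 = Q NOR t4 = 1 NOR 0 = 0
t8 = P OR t4 OR t5 = 1 OR 0 OR 1 = 1
t9 = t2 NOR t8 = 0 NOR 1 = 0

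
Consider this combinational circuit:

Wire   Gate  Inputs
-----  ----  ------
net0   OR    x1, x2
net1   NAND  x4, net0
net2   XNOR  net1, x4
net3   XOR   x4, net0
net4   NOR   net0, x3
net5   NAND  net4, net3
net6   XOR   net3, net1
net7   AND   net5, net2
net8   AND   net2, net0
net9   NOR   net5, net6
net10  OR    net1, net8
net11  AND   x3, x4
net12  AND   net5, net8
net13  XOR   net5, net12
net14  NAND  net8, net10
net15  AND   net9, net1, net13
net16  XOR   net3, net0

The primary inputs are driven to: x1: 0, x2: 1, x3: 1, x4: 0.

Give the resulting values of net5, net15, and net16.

net5 = 1, net15 = 0, net16 = 0

net0 = x1 OR x2 = 0 OR 1 = 1
net1 = x4 NAND net0 = 0 NAND 1 = 1
net2 = net1 XNOR x4 = 1 XNOR 0 = 0
net3 = x4 XOR net0 = 0 XOR 1 = 1
net4 = net0 NOR x3 = 1 NOR 1 = 0
net5 = net4 NAND net3 = 0 NAND 1 = 1
net6 = net3 XOR net1 = 1 XOR 1 = 0
net8 = net2 AND net0 = 0 AND 1 = 0
net9 = net5 NOR net6 = 1 NOR 0 = 0
net12 = net5 AND net8 = 1 AND 0 = 0
net13 = net5 XOR net12 = 1 XOR 0 = 1
net15 = net9 AND net1 AND net13 = 0 AND 1 AND 1 = 0
net16 = net3 XOR net0 = 1 XOR 1 = 0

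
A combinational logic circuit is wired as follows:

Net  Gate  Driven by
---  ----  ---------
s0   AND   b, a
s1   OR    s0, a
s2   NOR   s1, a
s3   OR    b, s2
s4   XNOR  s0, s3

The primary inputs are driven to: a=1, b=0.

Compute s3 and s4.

s0 = b AND a = 0 AND 1 = 0
s1 = s0 OR a = 0 OR 1 = 1
s2 = s1 NOR a = 1 NOR 1 = 0
s3 = b OR s2 = 0 OR 0 = 0
s4 = s0 XNOR s3 = 0 XNOR 0 = 1

s3 = 0, s4 = 1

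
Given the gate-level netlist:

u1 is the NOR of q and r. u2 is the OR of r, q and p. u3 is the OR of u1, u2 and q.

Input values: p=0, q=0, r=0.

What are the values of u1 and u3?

u1 = q NOR r = 0 NOR 0 = 1
u2 = r OR q OR p = 0 OR 0 OR 0 = 0
u3 = u1 OR u2 OR q = 1 OR 0 OR 0 = 1

u1 = 1, u3 = 1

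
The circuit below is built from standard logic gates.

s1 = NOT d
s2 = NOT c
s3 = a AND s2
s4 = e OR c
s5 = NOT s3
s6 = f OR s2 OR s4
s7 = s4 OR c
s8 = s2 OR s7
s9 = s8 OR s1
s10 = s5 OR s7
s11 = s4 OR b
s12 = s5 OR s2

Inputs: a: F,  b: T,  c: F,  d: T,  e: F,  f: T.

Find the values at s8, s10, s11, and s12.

s2 = NOT c = NOT F = T
s3 = a AND s2 = F AND T = F
s4 = e OR c = F OR F = F
s5 = NOT s3 = NOT F = T
s7 = s4 OR c = F OR F = F
s8 = s2 OR s7 = T OR F = T
s10 = s5 OR s7 = T OR F = T
s11 = s4 OR b = F OR T = T
s12 = s5 OR s2 = T OR T = T

s8 = T  s10 = T  s11 = T  s12 = T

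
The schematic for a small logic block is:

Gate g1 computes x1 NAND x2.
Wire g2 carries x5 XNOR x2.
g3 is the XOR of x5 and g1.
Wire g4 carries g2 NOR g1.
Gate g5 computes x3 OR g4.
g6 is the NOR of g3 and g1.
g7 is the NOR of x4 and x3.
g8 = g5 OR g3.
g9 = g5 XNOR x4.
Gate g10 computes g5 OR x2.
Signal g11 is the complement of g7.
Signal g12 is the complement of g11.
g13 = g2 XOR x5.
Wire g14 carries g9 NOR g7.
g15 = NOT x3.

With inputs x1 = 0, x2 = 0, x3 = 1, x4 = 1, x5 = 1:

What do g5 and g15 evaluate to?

g5 = 1; g15 = 0

g1 = x1 NAND x2 = 0 NAND 0 = 1
g2 = x5 XNOR x2 = 1 XNOR 0 = 0
g4 = g2 NOR g1 = 0 NOR 1 = 0
g5 = x3 OR g4 = 1 OR 0 = 1
g15 = NOT x3 = NOT 1 = 0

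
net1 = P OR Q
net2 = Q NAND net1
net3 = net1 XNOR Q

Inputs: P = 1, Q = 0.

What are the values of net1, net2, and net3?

net1 = P OR Q = 1 OR 0 = 1
net2 = Q NAND net1 = 0 NAND 1 = 1
net3 = net1 XNOR Q = 1 XNOR 0 = 0

net1 = 1, net2 = 1, net3 = 0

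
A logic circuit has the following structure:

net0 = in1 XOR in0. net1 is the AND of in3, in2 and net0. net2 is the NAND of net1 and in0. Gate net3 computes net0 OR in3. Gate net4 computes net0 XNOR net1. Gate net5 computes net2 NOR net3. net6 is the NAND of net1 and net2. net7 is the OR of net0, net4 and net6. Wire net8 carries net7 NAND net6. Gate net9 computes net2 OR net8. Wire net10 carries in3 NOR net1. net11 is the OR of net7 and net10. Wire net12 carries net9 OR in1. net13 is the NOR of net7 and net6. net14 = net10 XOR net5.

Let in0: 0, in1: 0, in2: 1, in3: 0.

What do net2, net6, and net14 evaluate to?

net2 = 1; net6 = 1; net14 = 1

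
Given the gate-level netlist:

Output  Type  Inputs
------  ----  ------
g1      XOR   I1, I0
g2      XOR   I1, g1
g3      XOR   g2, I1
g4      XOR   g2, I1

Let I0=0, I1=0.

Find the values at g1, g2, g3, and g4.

g1 = I1 XOR I0 = 0 XOR 0 = 0
g2 = I1 XOR g1 = 0 XOR 0 = 0
g3 = g2 XOR I1 = 0 XOR 0 = 0
g4 = g2 XOR I1 = 0 XOR 0 = 0

g1 = 0, g2 = 0, g3 = 0, g4 = 0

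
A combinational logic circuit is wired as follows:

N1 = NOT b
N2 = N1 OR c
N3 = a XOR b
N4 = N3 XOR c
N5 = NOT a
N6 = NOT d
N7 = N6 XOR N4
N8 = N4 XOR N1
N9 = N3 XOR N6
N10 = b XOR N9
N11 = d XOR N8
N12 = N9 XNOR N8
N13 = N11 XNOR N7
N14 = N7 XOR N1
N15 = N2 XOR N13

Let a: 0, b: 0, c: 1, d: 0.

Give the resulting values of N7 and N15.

N7 = 0, N15 = 0

N1 = NOT b = NOT 0 = 1
N2 = N1 OR c = 1 OR 1 = 1
N3 = a XOR b = 0 XOR 0 = 0
N4 = N3 XOR c = 0 XOR 1 = 1
N6 = NOT d = NOT 0 = 1
N7 = N6 XOR N4 = 1 XOR 1 = 0
N8 = N4 XOR N1 = 1 XOR 1 = 0
N11 = d XOR N8 = 0 XOR 0 = 0
N13 = N11 XNOR N7 = 0 XNOR 0 = 1
N15 = N2 XOR N13 = 1 XOR 1 = 0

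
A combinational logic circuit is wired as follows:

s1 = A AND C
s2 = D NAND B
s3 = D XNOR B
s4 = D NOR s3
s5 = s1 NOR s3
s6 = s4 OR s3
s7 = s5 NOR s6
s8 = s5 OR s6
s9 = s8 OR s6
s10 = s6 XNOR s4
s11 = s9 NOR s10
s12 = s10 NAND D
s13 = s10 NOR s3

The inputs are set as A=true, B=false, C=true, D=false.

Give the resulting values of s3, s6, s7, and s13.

s1 = A AND C = true AND true = true
s3 = D XNOR B = false XNOR false = true
s4 = D NOR s3 = false NOR true = false
s5 = s1 NOR s3 = true NOR true = false
s6 = s4 OR s3 = false OR true = true
s7 = s5 NOR s6 = false NOR true = false
s10 = s6 XNOR s4 = true XNOR false = false
s13 = s10 NOR s3 = false NOR true = false

s3 = true, s6 = true, s7 = false, s13 = false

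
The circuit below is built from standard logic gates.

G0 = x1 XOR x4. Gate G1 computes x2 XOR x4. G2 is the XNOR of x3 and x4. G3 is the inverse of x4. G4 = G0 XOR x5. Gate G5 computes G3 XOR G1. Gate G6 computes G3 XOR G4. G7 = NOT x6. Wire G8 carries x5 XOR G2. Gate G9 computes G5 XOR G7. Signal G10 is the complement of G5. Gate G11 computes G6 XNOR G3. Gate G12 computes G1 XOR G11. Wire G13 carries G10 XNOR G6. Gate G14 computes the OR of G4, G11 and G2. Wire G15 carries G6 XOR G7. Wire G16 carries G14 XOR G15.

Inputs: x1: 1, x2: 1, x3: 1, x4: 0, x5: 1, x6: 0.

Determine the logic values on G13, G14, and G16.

G13 = 1, G14 = 1, G16 = 1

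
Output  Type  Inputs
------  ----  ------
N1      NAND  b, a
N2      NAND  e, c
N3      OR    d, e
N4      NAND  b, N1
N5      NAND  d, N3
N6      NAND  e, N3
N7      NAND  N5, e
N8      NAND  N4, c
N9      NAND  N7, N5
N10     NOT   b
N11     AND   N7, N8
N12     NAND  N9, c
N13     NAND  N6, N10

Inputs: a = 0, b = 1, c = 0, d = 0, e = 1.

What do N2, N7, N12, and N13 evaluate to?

N2 = e NAND c = 1 NAND 0 = 1
N3 = d OR e = 0 OR 1 = 1
N5 = d NAND N3 = 0 NAND 1 = 1
N6 = e NAND N3 = 1 NAND 1 = 0
N7 = N5 NAND e = 1 NAND 1 = 0
N9 = N7 NAND N5 = 0 NAND 1 = 1
N10 = NOT b = NOT 1 = 0
N12 = N9 NAND c = 1 NAND 0 = 1
N13 = N6 NAND N10 = 0 NAND 0 = 1

N2 = 1; N7 = 0; N12 = 1; N13 = 1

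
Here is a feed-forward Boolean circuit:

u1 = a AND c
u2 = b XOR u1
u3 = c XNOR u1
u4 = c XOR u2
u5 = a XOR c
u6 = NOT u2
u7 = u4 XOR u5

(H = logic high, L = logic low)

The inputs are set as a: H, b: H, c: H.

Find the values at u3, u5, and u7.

u3 = H, u5 = L, u7 = H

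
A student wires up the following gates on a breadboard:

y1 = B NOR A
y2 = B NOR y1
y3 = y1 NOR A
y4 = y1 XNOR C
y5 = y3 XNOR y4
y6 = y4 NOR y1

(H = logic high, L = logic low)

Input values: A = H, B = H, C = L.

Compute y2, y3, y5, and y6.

y1 = B NOR A = H NOR H = L
y2 = B NOR y1 = H NOR L = L
y3 = y1 NOR A = L NOR H = L
y4 = y1 XNOR C = L XNOR L = H
y5 = y3 XNOR y4 = L XNOR H = L
y6 = y4 NOR y1 = H NOR L = L

y2 = L  y3 = L  y5 = L  y6 = L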